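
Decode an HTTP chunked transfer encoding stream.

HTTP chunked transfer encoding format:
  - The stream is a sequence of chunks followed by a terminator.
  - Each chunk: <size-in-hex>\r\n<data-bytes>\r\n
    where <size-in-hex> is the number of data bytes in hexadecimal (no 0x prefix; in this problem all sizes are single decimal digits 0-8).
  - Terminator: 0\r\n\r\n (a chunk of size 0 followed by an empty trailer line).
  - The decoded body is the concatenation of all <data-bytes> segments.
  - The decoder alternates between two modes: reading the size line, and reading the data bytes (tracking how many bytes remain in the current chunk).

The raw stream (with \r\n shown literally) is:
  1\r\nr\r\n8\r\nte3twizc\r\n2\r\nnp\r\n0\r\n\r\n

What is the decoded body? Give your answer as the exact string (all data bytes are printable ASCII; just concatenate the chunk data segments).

Chunk 1: stream[0..1]='1' size=0x1=1, data at stream[3..4]='r' -> body[0..1], body so far='r'
Chunk 2: stream[6..7]='8' size=0x8=8, data at stream[9..17]='te3twizc' -> body[1..9], body so far='rte3twizc'
Chunk 3: stream[19..20]='2' size=0x2=2, data at stream[22..24]='np' -> body[9..11], body so far='rte3twizcnp'
Chunk 4: stream[26..27]='0' size=0 (terminator). Final body='rte3twizcnp' (11 bytes)

Answer: rte3twizcnp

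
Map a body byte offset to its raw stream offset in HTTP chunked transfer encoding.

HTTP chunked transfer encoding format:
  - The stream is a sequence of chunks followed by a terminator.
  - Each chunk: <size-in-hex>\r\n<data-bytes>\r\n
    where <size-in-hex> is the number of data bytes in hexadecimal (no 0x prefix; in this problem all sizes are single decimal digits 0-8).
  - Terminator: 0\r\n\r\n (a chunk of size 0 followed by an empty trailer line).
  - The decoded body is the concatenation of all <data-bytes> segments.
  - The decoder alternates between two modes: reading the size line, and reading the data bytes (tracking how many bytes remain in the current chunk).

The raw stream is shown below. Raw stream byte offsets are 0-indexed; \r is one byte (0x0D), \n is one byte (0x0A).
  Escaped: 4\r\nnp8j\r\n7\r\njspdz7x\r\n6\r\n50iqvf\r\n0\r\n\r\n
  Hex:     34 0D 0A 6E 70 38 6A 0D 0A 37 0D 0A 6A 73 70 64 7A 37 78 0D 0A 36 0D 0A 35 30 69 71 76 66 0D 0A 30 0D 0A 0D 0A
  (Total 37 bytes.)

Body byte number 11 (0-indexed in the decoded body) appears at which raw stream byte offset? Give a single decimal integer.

Chunk 1: stream[0..1]='4' size=0x4=4, data at stream[3..7]='np8j' -> body[0..4], body so far='np8j'
Chunk 2: stream[9..10]='7' size=0x7=7, data at stream[12..19]='jspdz7x' -> body[4..11], body so far='np8jjspdz7x'
Chunk 3: stream[21..22]='6' size=0x6=6, data at stream[24..30]='50iqvf' -> body[11..17], body so far='np8jjspdz7x50iqvf'
Chunk 4: stream[32..33]='0' size=0 (terminator). Final body='np8jjspdz7x50iqvf' (17 bytes)
Body byte 11 at stream offset 24

Answer: 24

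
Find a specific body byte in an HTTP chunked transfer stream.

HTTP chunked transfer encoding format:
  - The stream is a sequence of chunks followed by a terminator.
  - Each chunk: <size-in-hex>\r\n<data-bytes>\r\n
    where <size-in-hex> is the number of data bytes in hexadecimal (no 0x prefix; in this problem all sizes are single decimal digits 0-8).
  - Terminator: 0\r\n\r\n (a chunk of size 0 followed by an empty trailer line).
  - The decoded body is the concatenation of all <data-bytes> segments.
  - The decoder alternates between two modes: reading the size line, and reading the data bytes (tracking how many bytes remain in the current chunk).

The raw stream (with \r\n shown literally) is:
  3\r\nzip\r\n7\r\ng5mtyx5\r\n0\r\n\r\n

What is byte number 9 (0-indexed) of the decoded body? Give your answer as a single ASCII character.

Answer: 5

Derivation:
Chunk 1: stream[0..1]='3' size=0x3=3, data at stream[3..6]='zip' -> body[0..3], body so far='zip'
Chunk 2: stream[8..9]='7' size=0x7=7, data at stream[11..18]='g5mtyx5' -> body[3..10], body so far='zipg5mtyx5'
Chunk 3: stream[20..21]='0' size=0 (terminator). Final body='zipg5mtyx5' (10 bytes)
Body byte 9 = '5'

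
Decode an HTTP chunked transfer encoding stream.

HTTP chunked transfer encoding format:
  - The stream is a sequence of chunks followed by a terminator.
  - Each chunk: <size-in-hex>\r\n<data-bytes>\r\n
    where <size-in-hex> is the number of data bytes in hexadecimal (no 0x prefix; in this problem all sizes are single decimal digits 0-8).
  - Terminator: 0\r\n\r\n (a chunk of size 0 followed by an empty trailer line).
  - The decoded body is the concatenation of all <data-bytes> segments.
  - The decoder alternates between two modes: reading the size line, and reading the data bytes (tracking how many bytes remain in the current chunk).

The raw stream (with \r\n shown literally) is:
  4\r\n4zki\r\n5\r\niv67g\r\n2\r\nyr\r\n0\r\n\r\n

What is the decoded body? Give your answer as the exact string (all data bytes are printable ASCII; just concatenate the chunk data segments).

Answer: 4zkiiv67gyr

Derivation:
Chunk 1: stream[0..1]='4' size=0x4=4, data at stream[3..7]='4zki' -> body[0..4], body so far='4zki'
Chunk 2: stream[9..10]='5' size=0x5=5, data at stream[12..17]='iv67g' -> body[4..9], body so far='4zkiiv67g'
Chunk 3: stream[19..20]='2' size=0x2=2, data at stream[22..24]='yr' -> body[9..11], body so far='4zkiiv67gyr'
Chunk 4: stream[26..27]='0' size=0 (terminator). Final body='4zkiiv67gyr' (11 bytes)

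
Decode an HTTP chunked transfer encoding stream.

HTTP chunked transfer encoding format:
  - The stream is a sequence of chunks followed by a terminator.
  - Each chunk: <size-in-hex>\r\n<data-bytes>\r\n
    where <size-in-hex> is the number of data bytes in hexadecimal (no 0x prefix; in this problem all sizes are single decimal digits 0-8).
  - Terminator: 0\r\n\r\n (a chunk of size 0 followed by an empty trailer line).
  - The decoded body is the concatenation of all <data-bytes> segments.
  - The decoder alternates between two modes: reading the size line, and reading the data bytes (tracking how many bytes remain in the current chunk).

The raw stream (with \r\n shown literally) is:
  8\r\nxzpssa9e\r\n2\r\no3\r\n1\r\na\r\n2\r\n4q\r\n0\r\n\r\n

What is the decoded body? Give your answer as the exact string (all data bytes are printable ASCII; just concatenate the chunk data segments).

Chunk 1: stream[0..1]='8' size=0x8=8, data at stream[3..11]='xzpssa9e' -> body[0..8], body so far='xzpssa9e'
Chunk 2: stream[13..14]='2' size=0x2=2, data at stream[16..18]='o3' -> body[8..10], body so far='xzpssa9eo3'
Chunk 3: stream[20..21]='1' size=0x1=1, data at stream[23..24]='a' -> body[10..11], body so far='xzpssa9eo3a'
Chunk 4: stream[26..27]='2' size=0x2=2, data at stream[29..31]='4q' -> body[11..13], body so far='xzpssa9eo3a4q'
Chunk 5: stream[33..34]='0' size=0 (terminator). Final body='xzpssa9eo3a4q' (13 bytes)

Answer: xzpssa9eo3a4q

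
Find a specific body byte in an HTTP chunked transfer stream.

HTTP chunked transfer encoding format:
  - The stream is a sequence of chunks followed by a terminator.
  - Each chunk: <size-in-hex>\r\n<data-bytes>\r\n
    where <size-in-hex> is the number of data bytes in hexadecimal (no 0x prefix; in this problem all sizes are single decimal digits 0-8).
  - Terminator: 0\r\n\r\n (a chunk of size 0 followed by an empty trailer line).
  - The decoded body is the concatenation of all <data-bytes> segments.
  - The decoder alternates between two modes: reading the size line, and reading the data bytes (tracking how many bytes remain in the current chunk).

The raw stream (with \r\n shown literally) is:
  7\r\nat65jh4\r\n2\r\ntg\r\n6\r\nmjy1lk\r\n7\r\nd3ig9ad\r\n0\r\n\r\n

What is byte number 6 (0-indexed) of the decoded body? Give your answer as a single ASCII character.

Answer: 4

Derivation:
Chunk 1: stream[0..1]='7' size=0x7=7, data at stream[3..10]='at65jh4' -> body[0..7], body so far='at65jh4'
Chunk 2: stream[12..13]='2' size=0x2=2, data at stream[15..17]='tg' -> body[7..9], body so far='at65jh4tg'
Chunk 3: stream[19..20]='6' size=0x6=6, data at stream[22..28]='mjy1lk' -> body[9..15], body so far='at65jh4tgmjy1lk'
Chunk 4: stream[30..31]='7' size=0x7=7, data at stream[33..40]='d3ig9ad' -> body[15..22], body so far='at65jh4tgmjy1lkd3ig9ad'
Chunk 5: stream[42..43]='0' size=0 (terminator). Final body='at65jh4tgmjy1lkd3ig9ad' (22 bytes)
Body byte 6 = '4'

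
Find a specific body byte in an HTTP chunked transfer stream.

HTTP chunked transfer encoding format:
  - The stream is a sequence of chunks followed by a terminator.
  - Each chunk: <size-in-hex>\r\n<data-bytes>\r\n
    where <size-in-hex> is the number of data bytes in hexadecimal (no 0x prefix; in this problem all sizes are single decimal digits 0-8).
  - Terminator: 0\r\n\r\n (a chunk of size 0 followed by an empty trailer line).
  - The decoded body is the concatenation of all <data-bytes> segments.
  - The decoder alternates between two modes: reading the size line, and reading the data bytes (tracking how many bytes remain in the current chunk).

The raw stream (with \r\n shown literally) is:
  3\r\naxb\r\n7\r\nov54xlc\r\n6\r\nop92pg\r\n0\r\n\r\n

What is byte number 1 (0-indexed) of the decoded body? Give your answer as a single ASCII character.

Chunk 1: stream[0..1]='3' size=0x3=3, data at stream[3..6]='axb' -> body[0..3], body so far='axb'
Chunk 2: stream[8..9]='7' size=0x7=7, data at stream[11..18]='ov54xlc' -> body[3..10], body so far='axbov54xlc'
Chunk 3: stream[20..21]='6' size=0x6=6, data at stream[23..29]='op92pg' -> body[10..16], body so far='axbov54xlcop92pg'
Chunk 4: stream[31..32]='0' size=0 (terminator). Final body='axbov54xlcop92pg' (16 bytes)
Body byte 1 = 'x'

Answer: x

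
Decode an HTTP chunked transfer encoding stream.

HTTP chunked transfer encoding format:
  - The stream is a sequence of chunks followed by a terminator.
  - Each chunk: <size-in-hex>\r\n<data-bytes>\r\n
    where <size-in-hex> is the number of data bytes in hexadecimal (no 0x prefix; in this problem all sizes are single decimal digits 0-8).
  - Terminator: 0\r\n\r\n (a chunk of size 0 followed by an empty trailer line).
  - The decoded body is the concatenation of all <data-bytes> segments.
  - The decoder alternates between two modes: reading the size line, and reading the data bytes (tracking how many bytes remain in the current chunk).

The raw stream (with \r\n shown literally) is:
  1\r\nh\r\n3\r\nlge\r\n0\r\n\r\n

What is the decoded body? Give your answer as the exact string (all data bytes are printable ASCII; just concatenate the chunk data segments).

Chunk 1: stream[0..1]='1' size=0x1=1, data at stream[3..4]='h' -> body[0..1], body so far='h'
Chunk 2: stream[6..7]='3' size=0x3=3, data at stream[9..12]='lge' -> body[1..4], body so far='hlge'
Chunk 3: stream[14..15]='0' size=0 (terminator). Final body='hlge' (4 bytes)

Answer: hlge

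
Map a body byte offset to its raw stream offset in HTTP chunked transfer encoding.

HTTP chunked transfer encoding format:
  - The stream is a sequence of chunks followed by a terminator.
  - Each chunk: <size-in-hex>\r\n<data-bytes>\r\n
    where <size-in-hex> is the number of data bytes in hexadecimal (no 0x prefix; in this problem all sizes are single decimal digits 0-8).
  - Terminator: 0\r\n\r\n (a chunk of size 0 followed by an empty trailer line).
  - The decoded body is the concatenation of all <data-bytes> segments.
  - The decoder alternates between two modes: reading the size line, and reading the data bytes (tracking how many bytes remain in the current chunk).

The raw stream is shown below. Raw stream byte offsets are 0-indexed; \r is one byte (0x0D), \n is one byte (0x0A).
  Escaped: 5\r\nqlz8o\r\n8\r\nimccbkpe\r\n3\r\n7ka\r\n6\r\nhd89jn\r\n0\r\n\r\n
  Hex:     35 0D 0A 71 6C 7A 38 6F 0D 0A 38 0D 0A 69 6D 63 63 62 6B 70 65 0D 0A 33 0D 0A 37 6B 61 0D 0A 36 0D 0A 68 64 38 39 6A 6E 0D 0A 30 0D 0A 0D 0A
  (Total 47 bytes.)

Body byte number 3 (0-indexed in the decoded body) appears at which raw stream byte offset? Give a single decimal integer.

Chunk 1: stream[0..1]='5' size=0x5=5, data at stream[3..8]='qlz8o' -> body[0..5], body so far='qlz8o'
Chunk 2: stream[10..11]='8' size=0x8=8, data at stream[13..21]='imccbkpe' -> body[5..13], body so far='qlz8oimccbkpe'
Chunk 3: stream[23..24]='3' size=0x3=3, data at stream[26..29]='7ka' -> body[13..16], body so far='qlz8oimccbkpe7ka'
Chunk 4: stream[31..32]='6' size=0x6=6, data at stream[34..40]='hd89jn' -> body[16..22], body so far='qlz8oimccbkpe7kahd89jn'
Chunk 5: stream[42..43]='0' size=0 (terminator). Final body='qlz8oimccbkpe7kahd89jn' (22 bytes)
Body byte 3 at stream offset 6

Answer: 6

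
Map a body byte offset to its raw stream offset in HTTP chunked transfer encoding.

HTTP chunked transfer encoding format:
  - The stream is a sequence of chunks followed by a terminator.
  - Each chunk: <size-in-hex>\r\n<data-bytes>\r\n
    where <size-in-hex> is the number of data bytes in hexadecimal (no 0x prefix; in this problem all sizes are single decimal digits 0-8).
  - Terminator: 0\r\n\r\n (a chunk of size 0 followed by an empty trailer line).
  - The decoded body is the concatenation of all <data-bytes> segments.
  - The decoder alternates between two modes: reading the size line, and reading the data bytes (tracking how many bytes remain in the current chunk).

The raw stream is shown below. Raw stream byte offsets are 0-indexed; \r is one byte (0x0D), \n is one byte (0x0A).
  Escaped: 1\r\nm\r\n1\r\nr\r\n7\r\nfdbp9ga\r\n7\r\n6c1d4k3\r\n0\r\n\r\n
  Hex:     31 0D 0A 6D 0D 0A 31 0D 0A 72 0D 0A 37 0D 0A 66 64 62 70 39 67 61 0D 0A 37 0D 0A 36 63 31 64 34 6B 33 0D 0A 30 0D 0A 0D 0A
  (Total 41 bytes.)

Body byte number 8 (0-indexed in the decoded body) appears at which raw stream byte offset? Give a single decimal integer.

Chunk 1: stream[0..1]='1' size=0x1=1, data at stream[3..4]='m' -> body[0..1], body so far='m'
Chunk 2: stream[6..7]='1' size=0x1=1, data at stream[9..10]='r' -> body[1..2], body so far='mr'
Chunk 3: stream[12..13]='7' size=0x7=7, data at stream[15..22]='fdbp9ga' -> body[2..9], body so far='mrfdbp9ga'
Chunk 4: stream[24..25]='7' size=0x7=7, data at stream[27..34]='6c1d4k3' -> body[9..16], body so far='mrfdbp9ga6c1d4k3'
Chunk 5: stream[36..37]='0' size=0 (terminator). Final body='mrfdbp9ga6c1d4k3' (16 bytes)
Body byte 8 at stream offset 21

Answer: 21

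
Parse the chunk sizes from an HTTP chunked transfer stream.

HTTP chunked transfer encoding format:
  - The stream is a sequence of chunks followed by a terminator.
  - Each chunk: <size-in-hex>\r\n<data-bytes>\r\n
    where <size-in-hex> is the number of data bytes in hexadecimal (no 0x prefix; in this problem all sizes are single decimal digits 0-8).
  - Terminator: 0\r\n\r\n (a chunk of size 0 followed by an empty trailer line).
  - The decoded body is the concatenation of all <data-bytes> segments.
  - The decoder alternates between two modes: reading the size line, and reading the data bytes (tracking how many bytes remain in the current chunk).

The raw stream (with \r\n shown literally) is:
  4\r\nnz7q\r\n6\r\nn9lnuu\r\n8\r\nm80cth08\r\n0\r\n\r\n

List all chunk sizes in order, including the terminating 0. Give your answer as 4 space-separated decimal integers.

Answer: 4 6 8 0

Derivation:
Chunk 1: stream[0..1]='4' size=0x4=4, data at stream[3..7]='nz7q' -> body[0..4], body so far='nz7q'
Chunk 2: stream[9..10]='6' size=0x6=6, data at stream[12..18]='n9lnuu' -> body[4..10], body so far='nz7qn9lnuu'
Chunk 3: stream[20..21]='8' size=0x8=8, data at stream[23..31]='m80cth08' -> body[10..18], body so far='nz7qn9lnuum80cth08'
Chunk 4: stream[33..34]='0' size=0 (terminator). Final body='nz7qn9lnuum80cth08' (18 bytes)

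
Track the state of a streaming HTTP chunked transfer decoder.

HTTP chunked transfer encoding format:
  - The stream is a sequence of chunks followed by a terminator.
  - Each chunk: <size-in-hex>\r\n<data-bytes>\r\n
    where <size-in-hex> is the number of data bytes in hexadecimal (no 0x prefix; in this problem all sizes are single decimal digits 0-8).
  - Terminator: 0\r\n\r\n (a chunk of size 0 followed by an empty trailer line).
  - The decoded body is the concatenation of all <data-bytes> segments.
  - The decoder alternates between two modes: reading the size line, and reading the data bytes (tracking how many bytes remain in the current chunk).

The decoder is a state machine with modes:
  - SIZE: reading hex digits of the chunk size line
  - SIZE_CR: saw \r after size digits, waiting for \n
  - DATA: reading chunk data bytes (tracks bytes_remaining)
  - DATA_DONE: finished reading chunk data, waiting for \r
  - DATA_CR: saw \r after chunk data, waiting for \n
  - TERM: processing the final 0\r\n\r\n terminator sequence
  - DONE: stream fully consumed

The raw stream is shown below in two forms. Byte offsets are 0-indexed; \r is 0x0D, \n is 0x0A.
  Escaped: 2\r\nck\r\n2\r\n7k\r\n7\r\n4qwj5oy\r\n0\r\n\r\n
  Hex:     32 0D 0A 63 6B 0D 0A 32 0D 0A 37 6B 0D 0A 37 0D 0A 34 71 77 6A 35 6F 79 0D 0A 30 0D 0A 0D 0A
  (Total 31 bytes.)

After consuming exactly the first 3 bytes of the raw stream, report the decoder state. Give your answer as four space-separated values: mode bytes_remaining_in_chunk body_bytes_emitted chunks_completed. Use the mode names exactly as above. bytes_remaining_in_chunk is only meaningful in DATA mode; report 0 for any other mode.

Byte 0 = '2': mode=SIZE remaining=0 emitted=0 chunks_done=0
Byte 1 = 0x0D: mode=SIZE_CR remaining=0 emitted=0 chunks_done=0
Byte 2 = 0x0A: mode=DATA remaining=2 emitted=0 chunks_done=0

Answer: DATA 2 0 0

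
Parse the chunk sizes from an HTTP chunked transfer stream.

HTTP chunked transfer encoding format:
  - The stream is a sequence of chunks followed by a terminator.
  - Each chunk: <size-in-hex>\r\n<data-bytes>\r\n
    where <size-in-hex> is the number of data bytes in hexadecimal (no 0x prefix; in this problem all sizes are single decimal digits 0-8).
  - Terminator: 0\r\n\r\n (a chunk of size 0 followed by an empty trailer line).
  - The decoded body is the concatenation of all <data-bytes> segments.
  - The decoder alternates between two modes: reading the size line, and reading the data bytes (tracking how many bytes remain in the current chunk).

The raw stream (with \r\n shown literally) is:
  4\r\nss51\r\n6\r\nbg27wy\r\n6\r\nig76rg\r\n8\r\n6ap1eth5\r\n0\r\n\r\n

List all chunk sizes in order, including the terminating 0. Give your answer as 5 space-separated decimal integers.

Answer: 4 6 6 8 0

Derivation:
Chunk 1: stream[0..1]='4' size=0x4=4, data at stream[3..7]='ss51' -> body[0..4], body so far='ss51'
Chunk 2: stream[9..10]='6' size=0x6=6, data at stream[12..18]='bg27wy' -> body[4..10], body so far='ss51bg27wy'
Chunk 3: stream[20..21]='6' size=0x6=6, data at stream[23..29]='ig76rg' -> body[10..16], body so far='ss51bg27wyig76rg'
Chunk 4: stream[31..32]='8' size=0x8=8, data at stream[34..42]='6ap1eth5' -> body[16..24], body so far='ss51bg27wyig76rg6ap1eth5'
Chunk 5: stream[44..45]='0' size=0 (terminator). Final body='ss51bg27wyig76rg6ap1eth5' (24 bytes)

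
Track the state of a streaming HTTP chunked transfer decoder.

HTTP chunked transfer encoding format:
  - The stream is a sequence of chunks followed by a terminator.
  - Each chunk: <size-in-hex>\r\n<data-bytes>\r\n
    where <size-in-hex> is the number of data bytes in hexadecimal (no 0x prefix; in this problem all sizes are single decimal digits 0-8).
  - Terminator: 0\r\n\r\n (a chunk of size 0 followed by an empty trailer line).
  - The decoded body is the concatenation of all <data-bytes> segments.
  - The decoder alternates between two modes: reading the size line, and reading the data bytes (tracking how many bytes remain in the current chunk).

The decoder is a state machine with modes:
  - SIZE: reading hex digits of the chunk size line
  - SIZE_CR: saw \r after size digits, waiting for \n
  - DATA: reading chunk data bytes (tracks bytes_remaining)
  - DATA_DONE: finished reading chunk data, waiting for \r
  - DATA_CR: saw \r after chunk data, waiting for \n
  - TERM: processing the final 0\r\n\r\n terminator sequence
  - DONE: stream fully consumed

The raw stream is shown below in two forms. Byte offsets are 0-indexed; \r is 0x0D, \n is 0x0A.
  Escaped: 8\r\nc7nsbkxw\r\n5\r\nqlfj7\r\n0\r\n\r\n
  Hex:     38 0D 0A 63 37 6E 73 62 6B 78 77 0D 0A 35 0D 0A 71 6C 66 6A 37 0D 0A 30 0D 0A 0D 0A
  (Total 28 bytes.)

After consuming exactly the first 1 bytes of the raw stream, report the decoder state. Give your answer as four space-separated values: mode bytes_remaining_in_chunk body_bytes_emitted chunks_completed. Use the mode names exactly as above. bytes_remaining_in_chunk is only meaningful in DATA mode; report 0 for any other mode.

Byte 0 = '8': mode=SIZE remaining=0 emitted=0 chunks_done=0

Answer: SIZE 0 0 0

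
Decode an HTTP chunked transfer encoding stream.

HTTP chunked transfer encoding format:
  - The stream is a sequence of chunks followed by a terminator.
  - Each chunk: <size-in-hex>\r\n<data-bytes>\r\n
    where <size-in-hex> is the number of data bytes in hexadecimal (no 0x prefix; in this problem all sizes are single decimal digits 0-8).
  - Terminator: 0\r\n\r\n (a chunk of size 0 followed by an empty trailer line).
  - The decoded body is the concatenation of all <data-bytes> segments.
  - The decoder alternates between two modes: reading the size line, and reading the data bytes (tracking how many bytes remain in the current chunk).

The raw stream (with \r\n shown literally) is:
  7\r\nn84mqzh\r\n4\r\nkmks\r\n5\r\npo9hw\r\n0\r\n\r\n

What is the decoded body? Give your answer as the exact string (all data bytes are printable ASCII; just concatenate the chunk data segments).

Chunk 1: stream[0..1]='7' size=0x7=7, data at stream[3..10]='n84mqzh' -> body[0..7], body so far='n84mqzh'
Chunk 2: stream[12..13]='4' size=0x4=4, data at stream[15..19]='kmks' -> body[7..11], body so far='n84mqzhkmks'
Chunk 3: stream[21..22]='5' size=0x5=5, data at stream[24..29]='po9hw' -> body[11..16], body so far='n84mqzhkmkspo9hw'
Chunk 4: stream[31..32]='0' size=0 (terminator). Final body='n84mqzhkmkspo9hw' (16 bytes)

Answer: n84mqzhkmkspo9hw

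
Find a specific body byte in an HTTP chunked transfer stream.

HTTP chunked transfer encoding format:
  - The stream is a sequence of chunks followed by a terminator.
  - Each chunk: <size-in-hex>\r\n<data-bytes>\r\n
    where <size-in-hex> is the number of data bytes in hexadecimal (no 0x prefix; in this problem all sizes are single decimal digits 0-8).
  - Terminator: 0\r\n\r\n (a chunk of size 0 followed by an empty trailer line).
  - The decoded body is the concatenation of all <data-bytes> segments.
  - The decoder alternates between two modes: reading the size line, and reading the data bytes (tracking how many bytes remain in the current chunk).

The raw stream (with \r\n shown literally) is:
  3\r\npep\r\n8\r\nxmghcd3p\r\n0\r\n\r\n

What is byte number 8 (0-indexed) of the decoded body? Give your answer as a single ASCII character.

Chunk 1: stream[0..1]='3' size=0x3=3, data at stream[3..6]='pep' -> body[0..3], body so far='pep'
Chunk 2: stream[8..9]='8' size=0x8=8, data at stream[11..19]='xmghcd3p' -> body[3..11], body so far='pepxmghcd3p'
Chunk 3: stream[21..22]='0' size=0 (terminator). Final body='pepxmghcd3p' (11 bytes)
Body byte 8 = 'd'

Answer: d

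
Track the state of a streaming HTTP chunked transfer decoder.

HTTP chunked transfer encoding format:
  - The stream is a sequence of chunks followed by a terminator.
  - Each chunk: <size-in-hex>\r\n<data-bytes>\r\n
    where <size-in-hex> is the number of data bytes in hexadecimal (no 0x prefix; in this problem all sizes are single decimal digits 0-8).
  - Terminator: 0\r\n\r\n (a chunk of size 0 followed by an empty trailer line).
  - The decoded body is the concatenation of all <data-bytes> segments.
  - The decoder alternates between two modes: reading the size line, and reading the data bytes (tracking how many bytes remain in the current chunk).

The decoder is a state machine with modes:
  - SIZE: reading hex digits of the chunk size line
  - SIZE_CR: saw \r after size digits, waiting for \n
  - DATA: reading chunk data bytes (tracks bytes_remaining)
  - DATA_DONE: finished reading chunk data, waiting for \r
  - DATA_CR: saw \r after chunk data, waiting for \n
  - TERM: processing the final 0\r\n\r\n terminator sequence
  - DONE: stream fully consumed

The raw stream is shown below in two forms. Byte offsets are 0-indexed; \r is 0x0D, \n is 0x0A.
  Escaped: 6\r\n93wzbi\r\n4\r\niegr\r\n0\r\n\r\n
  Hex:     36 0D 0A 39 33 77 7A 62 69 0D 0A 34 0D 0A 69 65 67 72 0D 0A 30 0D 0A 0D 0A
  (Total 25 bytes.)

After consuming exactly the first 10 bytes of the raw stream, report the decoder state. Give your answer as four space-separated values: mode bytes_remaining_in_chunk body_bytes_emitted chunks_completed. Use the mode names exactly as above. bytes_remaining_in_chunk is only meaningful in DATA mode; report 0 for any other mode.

Answer: DATA_CR 0 6 0

Derivation:
Byte 0 = '6': mode=SIZE remaining=0 emitted=0 chunks_done=0
Byte 1 = 0x0D: mode=SIZE_CR remaining=0 emitted=0 chunks_done=0
Byte 2 = 0x0A: mode=DATA remaining=6 emitted=0 chunks_done=0
Byte 3 = '9': mode=DATA remaining=5 emitted=1 chunks_done=0
Byte 4 = '3': mode=DATA remaining=4 emitted=2 chunks_done=0
Byte 5 = 'w': mode=DATA remaining=3 emitted=3 chunks_done=0
Byte 6 = 'z': mode=DATA remaining=2 emitted=4 chunks_done=0
Byte 7 = 'b': mode=DATA remaining=1 emitted=5 chunks_done=0
Byte 8 = 'i': mode=DATA_DONE remaining=0 emitted=6 chunks_done=0
Byte 9 = 0x0D: mode=DATA_CR remaining=0 emitted=6 chunks_done=0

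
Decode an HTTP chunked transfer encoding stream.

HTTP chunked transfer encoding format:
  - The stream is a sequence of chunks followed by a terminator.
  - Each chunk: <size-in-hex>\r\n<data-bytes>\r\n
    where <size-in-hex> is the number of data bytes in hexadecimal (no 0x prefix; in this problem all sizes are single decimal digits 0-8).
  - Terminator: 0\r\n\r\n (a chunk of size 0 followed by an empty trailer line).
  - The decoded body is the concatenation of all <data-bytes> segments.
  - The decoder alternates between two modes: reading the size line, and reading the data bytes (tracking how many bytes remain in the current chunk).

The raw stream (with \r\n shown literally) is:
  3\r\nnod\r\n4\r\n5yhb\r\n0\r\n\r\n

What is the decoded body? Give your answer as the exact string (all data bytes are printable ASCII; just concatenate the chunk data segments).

Answer: nod5yhb

Derivation:
Chunk 1: stream[0..1]='3' size=0x3=3, data at stream[3..6]='nod' -> body[0..3], body so far='nod'
Chunk 2: stream[8..9]='4' size=0x4=4, data at stream[11..15]='5yhb' -> body[3..7], body so far='nod5yhb'
Chunk 3: stream[17..18]='0' size=0 (terminator). Final body='nod5yhb' (7 bytes)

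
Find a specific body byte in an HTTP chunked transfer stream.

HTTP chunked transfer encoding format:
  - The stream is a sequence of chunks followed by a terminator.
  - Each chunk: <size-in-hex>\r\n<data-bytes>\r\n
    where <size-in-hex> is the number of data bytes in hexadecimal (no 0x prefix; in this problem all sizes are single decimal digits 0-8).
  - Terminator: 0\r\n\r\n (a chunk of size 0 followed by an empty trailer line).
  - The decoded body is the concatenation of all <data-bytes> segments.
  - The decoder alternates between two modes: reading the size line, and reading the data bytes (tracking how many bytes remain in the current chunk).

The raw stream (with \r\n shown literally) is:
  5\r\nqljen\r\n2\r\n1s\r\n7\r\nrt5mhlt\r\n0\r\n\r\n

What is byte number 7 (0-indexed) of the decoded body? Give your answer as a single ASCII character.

Answer: r

Derivation:
Chunk 1: stream[0..1]='5' size=0x5=5, data at stream[3..8]='qljen' -> body[0..5], body so far='qljen'
Chunk 2: stream[10..11]='2' size=0x2=2, data at stream[13..15]='1s' -> body[5..7], body so far='qljen1s'
Chunk 3: stream[17..18]='7' size=0x7=7, data at stream[20..27]='rt5mhlt' -> body[7..14], body so far='qljen1srt5mhlt'
Chunk 4: stream[29..30]='0' size=0 (terminator). Final body='qljen1srt5mhlt' (14 bytes)
Body byte 7 = 'r'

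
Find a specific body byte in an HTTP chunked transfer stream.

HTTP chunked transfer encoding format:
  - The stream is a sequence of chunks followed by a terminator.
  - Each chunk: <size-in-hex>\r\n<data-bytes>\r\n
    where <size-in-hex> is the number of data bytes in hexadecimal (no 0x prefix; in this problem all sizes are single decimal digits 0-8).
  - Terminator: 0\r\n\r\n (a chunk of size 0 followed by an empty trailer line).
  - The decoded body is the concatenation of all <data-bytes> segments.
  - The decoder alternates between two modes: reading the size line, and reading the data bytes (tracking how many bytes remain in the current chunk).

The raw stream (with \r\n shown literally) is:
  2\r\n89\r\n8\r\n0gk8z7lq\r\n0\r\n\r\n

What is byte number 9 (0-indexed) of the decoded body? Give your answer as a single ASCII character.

Answer: q

Derivation:
Chunk 1: stream[0..1]='2' size=0x2=2, data at stream[3..5]='89' -> body[0..2], body so far='89'
Chunk 2: stream[7..8]='8' size=0x8=8, data at stream[10..18]='0gk8z7lq' -> body[2..10], body so far='890gk8z7lq'
Chunk 3: stream[20..21]='0' size=0 (terminator). Final body='890gk8z7lq' (10 bytes)
Body byte 9 = 'q'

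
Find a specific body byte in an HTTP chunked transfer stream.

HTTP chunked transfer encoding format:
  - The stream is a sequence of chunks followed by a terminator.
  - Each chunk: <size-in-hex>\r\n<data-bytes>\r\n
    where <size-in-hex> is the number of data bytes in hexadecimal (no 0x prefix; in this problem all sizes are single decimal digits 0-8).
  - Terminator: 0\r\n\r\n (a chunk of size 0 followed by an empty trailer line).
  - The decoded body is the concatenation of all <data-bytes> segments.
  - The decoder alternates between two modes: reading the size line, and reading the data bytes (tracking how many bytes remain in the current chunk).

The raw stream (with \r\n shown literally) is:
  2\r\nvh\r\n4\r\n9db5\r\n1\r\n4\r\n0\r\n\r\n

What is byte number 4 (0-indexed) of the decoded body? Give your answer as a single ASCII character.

Answer: b

Derivation:
Chunk 1: stream[0..1]='2' size=0x2=2, data at stream[3..5]='vh' -> body[0..2], body so far='vh'
Chunk 2: stream[7..8]='4' size=0x4=4, data at stream[10..14]='9db5' -> body[2..6], body so far='vh9db5'
Chunk 3: stream[16..17]='1' size=0x1=1, data at stream[19..20]='4' -> body[6..7], body so far='vh9db54'
Chunk 4: stream[22..23]='0' size=0 (terminator). Final body='vh9db54' (7 bytes)
Body byte 4 = 'b'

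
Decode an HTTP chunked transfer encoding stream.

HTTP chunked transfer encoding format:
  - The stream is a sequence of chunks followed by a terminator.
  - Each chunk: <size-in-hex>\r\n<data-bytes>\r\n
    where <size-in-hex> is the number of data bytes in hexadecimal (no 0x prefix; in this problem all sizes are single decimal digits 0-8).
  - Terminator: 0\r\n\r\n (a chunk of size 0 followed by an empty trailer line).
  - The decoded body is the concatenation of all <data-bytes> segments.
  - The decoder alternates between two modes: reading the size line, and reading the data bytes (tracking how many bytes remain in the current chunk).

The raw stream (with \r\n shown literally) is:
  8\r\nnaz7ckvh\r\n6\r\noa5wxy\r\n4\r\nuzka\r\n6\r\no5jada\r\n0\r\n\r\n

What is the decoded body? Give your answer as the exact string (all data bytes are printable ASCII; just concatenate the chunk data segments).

Chunk 1: stream[0..1]='8' size=0x8=8, data at stream[3..11]='naz7ckvh' -> body[0..8], body so far='naz7ckvh'
Chunk 2: stream[13..14]='6' size=0x6=6, data at stream[16..22]='oa5wxy' -> body[8..14], body so far='naz7ckvhoa5wxy'
Chunk 3: stream[24..25]='4' size=0x4=4, data at stream[27..31]='uzka' -> body[14..18], body so far='naz7ckvhoa5wxyuzka'
Chunk 4: stream[33..34]='6' size=0x6=6, data at stream[36..42]='o5jada' -> body[18..24], body so far='naz7ckvhoa5wxyuzkao5jada'
Chunk 5: stream[44..45]='0' size=0 (terminator). Final body='naz7ckvhoa5wxyuzkao5jada' (24 bytes)

Answer: naz7ckvhoa5wxyuzkao5jada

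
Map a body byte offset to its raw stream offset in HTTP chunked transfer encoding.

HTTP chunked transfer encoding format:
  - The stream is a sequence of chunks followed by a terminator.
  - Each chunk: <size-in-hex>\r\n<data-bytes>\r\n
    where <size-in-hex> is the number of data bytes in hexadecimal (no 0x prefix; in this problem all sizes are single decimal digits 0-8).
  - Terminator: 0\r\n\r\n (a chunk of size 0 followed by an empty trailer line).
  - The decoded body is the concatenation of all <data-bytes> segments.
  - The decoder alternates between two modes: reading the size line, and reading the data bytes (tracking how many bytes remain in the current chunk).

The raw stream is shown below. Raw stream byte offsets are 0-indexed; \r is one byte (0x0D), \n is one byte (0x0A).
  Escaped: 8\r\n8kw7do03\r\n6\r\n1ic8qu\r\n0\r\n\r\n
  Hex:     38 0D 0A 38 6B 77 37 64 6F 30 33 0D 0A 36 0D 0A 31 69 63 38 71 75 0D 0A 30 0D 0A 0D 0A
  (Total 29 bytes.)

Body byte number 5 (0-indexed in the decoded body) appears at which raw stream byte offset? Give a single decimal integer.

Chunk 1: stream[0..1]='8' size=0x8=8, data at stream[3..11]='8kw7do03' -> body[0..8], body so far='8kw7do03'
Chunk 2: stream[13..14]='6' size=0x6=6, data at stream[16..22]='1ic8qu' -> body[8..14], body so far='8kw7do031ic8qu'
Chunk 3: stream[24..25]='0' size=0 (terminator). Final body='8kw7do031ic8qu' (14 bytes)
Body byte 5 at stream offset 8

Answer: 8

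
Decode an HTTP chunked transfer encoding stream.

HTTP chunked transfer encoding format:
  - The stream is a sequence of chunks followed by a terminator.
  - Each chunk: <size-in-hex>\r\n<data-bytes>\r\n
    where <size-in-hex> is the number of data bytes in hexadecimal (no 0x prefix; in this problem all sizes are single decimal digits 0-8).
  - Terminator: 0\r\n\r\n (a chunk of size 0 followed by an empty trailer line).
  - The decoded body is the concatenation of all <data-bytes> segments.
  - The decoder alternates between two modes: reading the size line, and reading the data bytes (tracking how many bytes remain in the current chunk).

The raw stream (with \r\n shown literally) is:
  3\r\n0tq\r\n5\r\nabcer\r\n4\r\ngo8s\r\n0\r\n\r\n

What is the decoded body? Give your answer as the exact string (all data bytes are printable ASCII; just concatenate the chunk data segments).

Answer: 0tqabcergo8s

Derivation:
Chunk 1: stream[0..1]='3' size=0x3=3, data at stream[3..6]='0tq' -> body[0..3], body so far='0tq'
Chunk 2: stream[8..9]='5' size=0x5=5, data at stream[11..16]='abcer' -> body[3..8], body so far='0tqabcer'
Chunk 3: stream[18..19]='4' size=0x4=4, data at stream[21..25]='go8s' -> body[8..12], body so far='0tqabcergo8s'
Chunk 4: stream[27..28]='0' size=0 (terminator). Final body='0tqabcergo8s' (12 bytes)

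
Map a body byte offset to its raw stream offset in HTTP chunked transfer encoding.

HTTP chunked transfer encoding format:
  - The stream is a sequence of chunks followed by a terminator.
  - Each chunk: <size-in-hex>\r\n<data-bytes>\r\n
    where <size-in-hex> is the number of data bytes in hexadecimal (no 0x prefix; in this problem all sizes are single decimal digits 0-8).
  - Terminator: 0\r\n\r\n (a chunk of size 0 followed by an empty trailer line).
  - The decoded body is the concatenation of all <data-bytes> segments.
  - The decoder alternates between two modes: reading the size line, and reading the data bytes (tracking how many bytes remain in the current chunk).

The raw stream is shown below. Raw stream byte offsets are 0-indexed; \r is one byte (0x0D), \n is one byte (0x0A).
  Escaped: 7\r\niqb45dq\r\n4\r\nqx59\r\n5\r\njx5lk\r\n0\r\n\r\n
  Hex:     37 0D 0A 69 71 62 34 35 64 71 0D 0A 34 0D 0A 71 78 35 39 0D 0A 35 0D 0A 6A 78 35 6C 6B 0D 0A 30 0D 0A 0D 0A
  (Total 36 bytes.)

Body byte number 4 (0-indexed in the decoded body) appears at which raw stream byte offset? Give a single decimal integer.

Answer: 7

Derivation:
Chunk 1: stream[0..1]='7' size=0x7=7, data at stream[3..10]='iqb45dq' -> body[0..7], body so far='iqb45dq'
Chunk 2: stream[12..13]='4' size=0x4=4, data at stream[15..19]='qx59' -> body[7..11], body so far='iqb45dqqx59'
Chunk 3: stream[21..22]='5' size=0x5=5, data at stream[24..29]='jx5lk' -> body[11..16], body so far='iqb45dqqx59jx5lk'
Chunk 4: stream[31..32]='0' size=0 (terminator). Final body='iqb45dqqx59jx5lk' (16 bytes)
Body byte 4 at stream offset 7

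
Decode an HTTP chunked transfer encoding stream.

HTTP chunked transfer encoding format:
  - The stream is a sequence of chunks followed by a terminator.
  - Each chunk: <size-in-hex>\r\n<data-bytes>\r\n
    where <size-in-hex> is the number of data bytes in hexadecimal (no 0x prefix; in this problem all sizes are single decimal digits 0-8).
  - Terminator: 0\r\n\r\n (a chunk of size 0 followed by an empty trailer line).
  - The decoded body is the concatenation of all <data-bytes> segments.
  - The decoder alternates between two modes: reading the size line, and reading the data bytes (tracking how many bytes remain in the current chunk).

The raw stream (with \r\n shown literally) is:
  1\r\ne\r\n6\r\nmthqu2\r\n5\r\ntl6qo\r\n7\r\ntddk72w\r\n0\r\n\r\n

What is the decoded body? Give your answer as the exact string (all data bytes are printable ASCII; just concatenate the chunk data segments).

Answer: emthqu2tl6qotddk72w

Derivation:
Chunk 1: stream[0..1]='1' size=0x1=1, data at stream[3..4]='e' -> body[0..1], body so far='e'
Chunk 2: stream[6..7]='6' size=0x6=6, data at stream[9..15]='mthqu2' -> body[1..7], body so far='emthqu2'
Chunk 3: stream[17..18]='5' size=0x5=5, data at stream[20..25]='tl6qo' -> body[7..12], body so far='emthqu2tl6qo'
Chunk 4: stream[27..28]='7' size=0x7=7, data at stream[30..37]='tddk72w' -> body[12..19], body so far='emthqu2tl6qotddk72w'
Chunk 5: stream[39..40]='0' size=0 (terminator). Final body='emthqu2tl6qotddk72w' (19 bytes)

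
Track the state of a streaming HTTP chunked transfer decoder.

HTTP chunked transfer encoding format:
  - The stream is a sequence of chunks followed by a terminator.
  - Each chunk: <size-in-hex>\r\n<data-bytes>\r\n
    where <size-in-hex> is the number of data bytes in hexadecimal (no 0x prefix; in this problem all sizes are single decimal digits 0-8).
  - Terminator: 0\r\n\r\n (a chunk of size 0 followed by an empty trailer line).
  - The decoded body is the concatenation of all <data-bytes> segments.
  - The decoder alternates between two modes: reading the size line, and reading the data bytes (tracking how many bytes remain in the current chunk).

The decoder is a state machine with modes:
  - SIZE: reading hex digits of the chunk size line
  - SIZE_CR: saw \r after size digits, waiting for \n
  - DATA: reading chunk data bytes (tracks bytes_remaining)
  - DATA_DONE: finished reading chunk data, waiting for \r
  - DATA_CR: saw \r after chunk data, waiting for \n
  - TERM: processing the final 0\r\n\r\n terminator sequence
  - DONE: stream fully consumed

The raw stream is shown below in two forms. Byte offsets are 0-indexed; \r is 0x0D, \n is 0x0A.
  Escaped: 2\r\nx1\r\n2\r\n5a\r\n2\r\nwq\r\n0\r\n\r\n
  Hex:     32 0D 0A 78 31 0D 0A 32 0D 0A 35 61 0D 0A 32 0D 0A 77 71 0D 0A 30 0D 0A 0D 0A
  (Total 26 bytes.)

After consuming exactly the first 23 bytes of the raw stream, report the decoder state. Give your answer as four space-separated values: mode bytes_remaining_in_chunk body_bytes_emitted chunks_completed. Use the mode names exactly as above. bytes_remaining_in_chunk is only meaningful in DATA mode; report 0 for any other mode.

Byte 0 = '2': mode=SIZE remaining=0 emitted=0 chunks_done=0
Byte 1 = 0x0D: mode=SIZE_CR remaining=0 emitted=0 chunks_done=0
Byte 2 = 0x0A: mode=DATA remaining=2 emitted=0 chunks_done=0
Byte 3 = 'x': mode=DATA remaining=1 emitted=1 chunks_done=0
Byte 4 = '1': mode=DATA_DONE remaining=0 emitted=2 chunks_done=0
Byte 5 = 0x0D: mode=DATA_CR remaining=0 emitted=2 chunks_done=0
Byte 6 = 0x0A: mode=SIZE remaining=0 emitted=2 chunks_done=1
Byte 7 = '2': mode=SIZE remaining=0 emitted=2 chunks_done=1
Byte 8 = 0x0D: mode=SIZE_CR remaining=0 emitted=2 chunks_done=1
Byte 9 = 0x0A: mode=DATA remaining=2 emitted=2 chunks_done=1
Byte 10 = '5': mode=DATA remaining=1 emitted=3 chunks_done=1
Byte 11 = 'a': mode=DATA_DONE remaining=0 emitted=4 chunks_done=1
Byte 12 = 0x0D: mode=DATA_CR remaining=0 emitted=4 chunks_done=1
Byte 13 = 0x0A: mode=SIZE remaining=0 emitted=4 chunks_done=2
Byte 14 = '2': mode=SIZE remaining=0 emitted=4 chunks_done=2
Byte 15 = 0x0D: mode=SIZE_CR remaining=0 emitted=4 chunks_done=2
Byte 16 = 0x0A: mode=DATA remaining=2 emitted=4 chunks_done=2
Byte 17 = 'w': mode=DATA remaining=1 emitted=5 chunks_done=2
Byte 18 = 'q': mode=DATA_DONE remaining=0 emitted=6 chunks_done=2
Byte 19 = 0x0D: mode=DATA_CR remaining=0 emitted=6 chunks_done=2
Byte 20 = 0x0A: mode=SIZE remaining=0 emitted=6 chunks_done=3
Byte 21 = '0': mode=SIZE remaining=0 emitted=6 chunks_done=3
Byte 22 = 0x0D: mode=SIZE_CR remaining=0 emitted=6 chunks_done=3

Answer: SIZE_CR 0 6 3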